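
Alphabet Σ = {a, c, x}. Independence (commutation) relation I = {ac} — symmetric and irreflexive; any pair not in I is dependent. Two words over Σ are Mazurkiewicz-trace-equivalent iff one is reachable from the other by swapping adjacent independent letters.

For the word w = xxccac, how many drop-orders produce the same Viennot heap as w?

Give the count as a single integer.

piece 0:x — minimal
piece 1:x rests on {0:x}
piece 2:c rests on {1:x}
piece 3:c rests on {2:c}
piece 4:a rests on {1:x}
piece 5:c rests on {3:c}
minimal pieces: {0:x}
ways to finish when only these pieces remain (= sum over removing one remaining piece with nothing left below it):
  1 left: {4}→1  {5}→1
  2 left: {3,5}→1  {4,5}→2
  3 left: {2,3,5}→1  {3,4,5}→3
  4 left: {2,3,4,5}→4
  placing 0:x first → 4 extensions

4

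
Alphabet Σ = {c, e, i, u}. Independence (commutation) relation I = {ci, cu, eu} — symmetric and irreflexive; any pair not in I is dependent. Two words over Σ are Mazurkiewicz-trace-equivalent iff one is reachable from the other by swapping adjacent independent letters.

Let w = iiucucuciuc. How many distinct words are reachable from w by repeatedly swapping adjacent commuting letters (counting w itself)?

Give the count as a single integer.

0(i) covers ∅
1(i) covers 0:i
2(u) covers 1:i
3(c) covers ∅
4(u) covers 2:u
5(c) covers 3:c
6(u) covers 4:u
7(c) covers 5:c
8(i) covers 6:u
9(u) covers 8:i
10(c) covers 7:c
floor of heap: 0:i, 3:c
completions by unplaced set U, small U first (add the entries for U minus each lowest piece of U):
  |U|=1: {9}:1  {10}:1
  |U|=2: {7,10}:1  {8,9}:1  {9,10}:2
  |U|=3: {5,7,10}:1  {6,8,9}:1  {7,9,10}:3  {8,9,10}:3
  |U|=4: {3,5,7,10}:1  {4,6,8,9}:1  {5,7,9,10}:4  {6,8,9,10}:4  {7,8,9,10}:6
  |U|=5: {2,4,6,8,9}:1  {3,5,7,9,10}:5  {4,6,8,9,10}:5  {5,7,8,9,10}:10  {6,7,8,9,10}:10
  |U|=6: {1,2,4,6,8,9}:1  {2,4,6,8,9,10}:6  {3,5,7,8,9,10}:15  {4,6,7,8,9,10}:15  {5,6,7,8,9,10}:20
  |U|=7: {0,1,2,4,6,8,9}:1  {1,2,4,6,8,9,10}:7  {2,4,6,7,8,9,10}:21  {3,5,6,7,8,9,10}:35  {4,5,6,7,8,9,10}:35
  |U|=8: {0,1,2,4,6,8,9,10}:8  {1,2,4,6,7,8,9,10}:28  {2,4,5,6,7,8,9,10}:56  {3,4,5,6,7,8,9,10}:70
  |U|=9: {0,1,2,4,6,7,8,9,10}:36  {1,2,4,5,6,7,8,9,10}:84  {2,3,4,5,6,7,8,9,10}:126
  start at 0(i): 210
  start at 3(c): 120
sum over floor = 330

330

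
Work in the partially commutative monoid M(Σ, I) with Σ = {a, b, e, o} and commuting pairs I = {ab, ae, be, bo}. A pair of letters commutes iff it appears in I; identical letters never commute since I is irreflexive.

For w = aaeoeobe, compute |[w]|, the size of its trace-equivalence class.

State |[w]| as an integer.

#0=a has no predecessor
#1=a depends on [0:a]
#2=e has no predecessor
#3=o depends on [1:a, 2:e]
#4=e depends on [3:o]
#5=o depends on [4:e]
#6=b has no predecessor
#7=e depends on [5:o]
sources: [0:a, 2:e, 6:b]
N(rest) = Σ N(rest − s) over sources s of rest; N(one piece) = 1:
  size 1 → [6]=1  [7]=1
  size 2 → [5,7]=1  [6,7]=2
  size 3 → [4,5,7]=1  [5,6,7]=3
  size 4 → [3,4,5,7]=1  [4,5,6,7]=4
  size 5 → [1,3,4,5,7]=1  [2,3,4,5,7]=1  [3,4,5,6,7]=5
  size 6 → [0,1,3,4,5,7]=1  [1,2,3,4,5,7]=2  [1,3,4,5,6,7]=6  [2,3,4,5,6,7]=6
  first=0(a) contributes 14
  first=2(e) contributes 7
  first=6(b) contributes 3
|[w]| = 24

24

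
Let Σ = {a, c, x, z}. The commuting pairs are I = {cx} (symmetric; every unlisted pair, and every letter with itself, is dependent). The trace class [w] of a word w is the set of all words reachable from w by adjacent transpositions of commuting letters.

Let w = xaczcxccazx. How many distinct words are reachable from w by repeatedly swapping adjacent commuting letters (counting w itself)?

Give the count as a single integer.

4

#0=x has no predecessor
#1=a depends on [0:x]
#2=c depends on [1:a]
#3=z depends on [2:c]
#4=c depends on [3:z]
#5=x depends on [3:z]
#6=c depends on [4:c]
#7=c depends on [6:c]
#8=a depends on [5:x, 7:c]
#9=z depends on [8:a]
#10=x depends on [9:z]
sources: [0:x]
N(rest) = Σ N(rest − s) over sources s of rest; N(one piece) = 1:
  size 1 → [10]=1
  size 2 → [9,10]=1
  size 3 → [8,9,10]=1
  size 4 → [5,8,9,10]=1  [7,8,9,10]=1
  size 5 → [5,7,8,9,10]=2  [6,7,8,9,10]=1
  size 6 → [4,6,7,8,9,10]=1  [5,6,7,8,9,10]=3
  size 7 → [4,5,6,7,8,9,10]=4
  size 8 → [3,4,5,6,7,8,9,10]=4
  size 9 → [2,3,4,5,6,7,8,9,10]=4
  first=0(x) contributes 4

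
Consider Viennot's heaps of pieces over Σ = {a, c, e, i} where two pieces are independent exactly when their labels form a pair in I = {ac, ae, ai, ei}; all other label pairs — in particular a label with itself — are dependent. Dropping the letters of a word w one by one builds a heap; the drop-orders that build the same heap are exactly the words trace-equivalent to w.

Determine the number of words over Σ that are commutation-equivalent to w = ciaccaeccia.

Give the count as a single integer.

#0=c has no predecessor
#1=i depends on [0:c]
#2=a has no predecessor
#3=c depends on [1:i]
#4=c depends on [3:c]
#5=a depends on [2:a]
#6=e depends on [4:c]
#7=c depends on [6:e]
#8=c depends on [7:c]
#9=i depends on [8:c]
#10=a depends on [5:a]
sources: [0:c, 2:a]
N(rest) = Σ N(rest − s) over sources s of rest; N(one piece) = 1:
  size 1 → [9]=1  [10]=1
  size 2 → [5,10]=1  [8,9]=1  [9,10]=2
  size 3 → [2,5,10]=1  [5,9,10]=3  [7,8,9]=1  [8,9,10]=3
  size 4 → [2,5,9,10]=4  [5,8,9,10]=6  [6,7,8,9]=1  [7,8,9,10]=4
  size 5 → [2,5,8,9,10]=10  [4,6,7,8,9]=1  [5,7,8,9,10]=10  [6,7,8,9,10]=5
  size 6 → [2,5,7,8,9,10]=20  [3,4,6,7,8,9]=1  [4,6,7,8,9,10]=6  [5,6,7,8,9,10]=15
  size 7 → [1,3,4,6,7,8,9]=1  [2,5,6,7,8,9,10]=35  [3,4,6,7,8,9,10]=7  [4,5,6,7,8,9,10]=21
  size 8 → [0,1,3,4,6,7,8,9]=1  [1,3,4,6,7,8,9,10]=8  [2,4,5,6,7,8,9,10]=56  [3,4,5,6,7,8,9,10]=28
  size 9 → [0,1,3,4,6,7,8,9,10]=9  [1,3,4,5,6,7,8,9,10]=36  [2,3,4,5,6,7,8,9,10]=84
  first=0(c) contributes 120
  first=2(a) contributes 45
|[w]| = 165

165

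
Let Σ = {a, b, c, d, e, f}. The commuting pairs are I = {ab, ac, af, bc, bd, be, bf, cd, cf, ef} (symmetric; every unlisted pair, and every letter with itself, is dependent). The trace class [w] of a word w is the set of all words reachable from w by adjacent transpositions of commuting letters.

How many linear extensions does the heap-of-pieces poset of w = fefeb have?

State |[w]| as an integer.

30

drop 0:f onto floor
drop 1:e onto floor
drop 2:f onto {0:f}
drop 3:e onto {1:e}
drop 4:b onto floor
ground layer = {0:f, 1:e, 4:b}
drop-orders for the pieces not yet dropped (sum over which currently-grounded one goes next):
  1 to go: {2} 1  {3} 1  {4} 1
  2 to go: {0,2} 1  {1,3} 1  {2,3} 2  {2,4} 2  {3,4} 2
  3 to go: {0,2,3} 3  {0,2,4} 3  {1,2,3} 3  {1,3,4} 3  {2,3,4} 6
  if 0:f drops first: 12 orders
  if 1:e drops first: 12 orders
  if 4:b drops first: 6 orders
heap linearizations: 30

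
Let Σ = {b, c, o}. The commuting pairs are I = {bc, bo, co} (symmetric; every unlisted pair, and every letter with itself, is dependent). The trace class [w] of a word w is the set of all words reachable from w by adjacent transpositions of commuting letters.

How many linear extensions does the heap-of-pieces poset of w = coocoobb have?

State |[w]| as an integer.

drop 0:c onto floor
drop 1:o onto floor
drop 2:o onto {1:o}
drop 3:c onto {0:c}
drop 4:o onto {2:o}
drop 5:o onto {4:o}
drop 6:b onto floor
drop 7:b onto {6:b}
ground layer = {0:c, 1:o, 6:b}
drop-orders for the pieces not yet dropped (sum over which currently-grounded one goes next):
  1 to go: {3} 1  {5} 1  {7} 1
  2 to go: {0,3} 1  {3,5} 2  {3,7} 2  {4,5} 1  {5,7} 2  {6,7} 1
  3 to go: {0,3,5} 3  {0,3,7} 3  {2,4,5} 1  {3,4,5} 3  {3,5,7} 6  {3,6,7} 3  {4,5,7} 3  {5,6,7} 3
  4 to go: {0,3,4,5} 6  {0,3,5,7} 12  {0,3,6,7} 6  {1,2,4,5} 1  {2,3,4,5} 4  {2,4,5,7} 4  {3,4,5,7} 12  {3,5,6,7} 12  {4,5,6,7} 6
  5 to go: {0,2,3,4,5} 10  {0,3,4,5,7} 30  {0,3,5,6,7} 30  {1,2,3,4,5} 5  {1,2,4,5,7} 5  {2,3,4,5,7} 20  {2,4,5,6,7} 10  {3,4,5,6,7} 30
  6 to go: {0,1,2,3,4,5} 15  {0,2,3,4,5,7} 60  {0,3,4,5,6,7} 90  {1,2,3,4,5,7} 30  {1,2,4,5,6,7} 15  {2,3,4,5,6,7} 60
  if 0:c drops first: 105 orders
  if 1:o drops first: 210 orders
  if 6:b drops first: 105 orders
heap linearizations: 420

420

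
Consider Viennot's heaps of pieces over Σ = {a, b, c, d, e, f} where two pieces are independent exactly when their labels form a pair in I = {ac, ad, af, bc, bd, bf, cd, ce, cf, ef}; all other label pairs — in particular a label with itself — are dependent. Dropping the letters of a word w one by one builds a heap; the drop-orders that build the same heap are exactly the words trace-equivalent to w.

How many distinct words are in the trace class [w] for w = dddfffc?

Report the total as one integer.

0(d) covers ∅
1(d) covers 0:d
2(d) covers 1:d
3(f) covers 2:d
4(f) covers 3:f
5(f) covers 4:f
6(c) covers ∅
floor of heap: 0:d, 6:c
completions by unplaced set U, small U first (add the entries for U minus each lowest piece of U):
  |U|=1: {5}:1  {6}:1
  |U|=2: {4,5}:1  {5,6}:2
  |U|=3: {3,4,5}:1  {4,5,6}:3
  |U|=4: {2,3,4,5}:1  {3,4,5,6}:4
  |U|=5: {1,2,3,4,5}:1  {2,3,4,5,6}:5
  start at 0(d): 6
  start at 6(c): 1
sum over floor = 7

7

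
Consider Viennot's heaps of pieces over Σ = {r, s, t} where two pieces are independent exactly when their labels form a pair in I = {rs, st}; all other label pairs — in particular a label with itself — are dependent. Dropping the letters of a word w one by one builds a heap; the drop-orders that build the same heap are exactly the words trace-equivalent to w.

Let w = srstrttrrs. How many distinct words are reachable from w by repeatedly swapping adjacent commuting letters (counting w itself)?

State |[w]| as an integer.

#0=s has no predecessor
#1=r has no predecessor
#2=s depends on [0:s]
#3=t depends on [1:r]
#4=r depends on [3:t]
#5=t depends on [4:r]
#6=t depends on [5:t]
#7=r depends on [6:t]
#8=r depends on [7:r]
#9=s depends on [2:s]
sources: [0:s, 1:r]
N(rest) = Σ N(rest − s) over sources s of rest; N(one piece) = 1:
  size 1 → [8]=1  [9]=1
  size 2 → [2,9]=1  [7,8]=1  [8,9]=2
  size 3 → [0,2,9]=1  [2,8,9]=3  [6,7,8]=1  [7,8,9]=3
  size 4 → [0,2,8,9]=4  [2,7,8,9]=6  [5,6,7,8]=1  [6,7,8,9]=4
  size 5 → [0,2,7,8,9]=10  [2,6,7,8,9]=10  [4,5,6,7,8]=1  [5,6,7,8,9]=5
  size 6 → [0,2,6,7,8,9]=20  [2,5,6,7,8,9]=15  [3,4,5,6,7,8]=1  [4,5,6,7,8,9]=6
  size 7 → [0,2,5,6,7,8,9]=35  [1,3,4,5,6,7,8]=1  [2,4,5,6,7,8,9]=21  [3,4,5,6,7,8,9]=7
  size 8 → [0,2,4,5,6,7,8,9]=56  [1,3,4,5,6,7,8,9]=8  [2,3,4,5,6,7,8,9]=28
  first=0(s) contributes 36
  first=1(r) contributes 84
|[w]| = 120

120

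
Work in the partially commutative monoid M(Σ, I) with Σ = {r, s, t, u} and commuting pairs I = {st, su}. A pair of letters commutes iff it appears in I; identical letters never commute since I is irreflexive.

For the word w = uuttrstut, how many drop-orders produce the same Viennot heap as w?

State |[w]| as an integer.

#0=u has no predecessor
#1=u depends on [0:u]
#2=t depends on [1:u]
#3=t depends on [2:t]
#4=r depends on [3:t]
#5=s depends on [4:r]
#6=t depends on [4:r]
#7=u depends on [6:t]
#8=t depends on [7:u]
sources: [0:u]
N(rest) = Σ N(rest − s) over sources s of rest; N(one piece) = 1:
  size 1 → [5]=1  [8]=1
  size 2 → [5,8]=2  [7,8]=1
  size 3 → [5,7,8]=3  [6,7,8]=1
  size 4 → [5,6,7,8]=4
  size 5 → [4,5,6,7,8]=4
  size 6 → [3,4,5,6,7,8]=4
  size 7 → [2,3,4,5,6,7,8]=4
  first=0(u) contributes 4

4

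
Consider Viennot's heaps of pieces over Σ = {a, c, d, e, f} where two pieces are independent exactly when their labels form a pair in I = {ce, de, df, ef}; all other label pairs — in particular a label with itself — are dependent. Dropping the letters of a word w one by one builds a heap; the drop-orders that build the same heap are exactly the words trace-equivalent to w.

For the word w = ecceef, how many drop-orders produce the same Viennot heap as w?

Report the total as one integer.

20

0(e) covers ∅
1(c) covers ∅
2(c) covers 1:c
3(e) covers 0:e
4(e) covers 3:e
5(f) covers 2:c
floor of heap: 0:e, 1:c
completions by unplaced set U, small U first (add the entries for U minus each lowest piece of U):
  |U|=1: {4}:1  {5}:1
  |U|=2: {2,5}:1  {3,4}:1  {4,5}:2
  |U|=3: {0,3,4}:1  {1,2,5}:1  {2,4,5}:3  {3,4,5}:3
  |U|=4: {0,3,4,5}:4  {1,2,4,5}:4  {2,3,4,5}:6
  start at 0(e): 10
  start at 1(c): 10
sum over floor = 20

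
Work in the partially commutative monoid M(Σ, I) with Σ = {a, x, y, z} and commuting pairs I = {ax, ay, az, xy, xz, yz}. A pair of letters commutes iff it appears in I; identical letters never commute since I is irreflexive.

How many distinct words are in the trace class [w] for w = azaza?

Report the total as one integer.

10

drop 0:a onto floor
drop 1:z onto floor
drop 2:a onto {0:a}
drop 3:z onto {1:z}
drop 4:a onto {2:a}
ground layer = {0:a, 1:z}
drop-orders for the pieces not yet dropped (sum over which currently-grounded one goes next):
  1 to go: {3} 1  {4} 1
  2 to go: {1,3} 1  {2,4} 1  {3,4} 2
  3 to go: {0,2,4} 1  {1,3,4} 3  {2,3,4} 3
  if 0:a drops first: 6 orders
  if 1:z drops first: 4 orders
heap linearizations: 10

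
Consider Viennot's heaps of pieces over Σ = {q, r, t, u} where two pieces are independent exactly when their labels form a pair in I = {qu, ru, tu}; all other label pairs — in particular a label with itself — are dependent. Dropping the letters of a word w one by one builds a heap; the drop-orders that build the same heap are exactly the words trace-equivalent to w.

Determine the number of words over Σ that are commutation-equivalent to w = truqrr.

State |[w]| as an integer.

6

drop 0:t onto floor
drop 1:r onto {0:t}
drop 2:u onto floor
drop 3:q onto {1:r}
drop 4:r onto {3:q}
drop 5:r onto {4:r}
ground layer = {0:t, 2:u}
drop-orders for the pieces not yet dropped (sum over which currently-grounded one goes next):
  1 to go: {2} 1  {5} 1
  2 to go: {2,5} 2  {4,5} 1
  3 to go: {2,4,5} 3  {3,4,5} 1
  4 to go: {1,3,4,5} 1  {2,3,4,5} 4
  if 0:t drops first: 5 orders
  if 2:u drops first: 1 orders
heap linearizations: 6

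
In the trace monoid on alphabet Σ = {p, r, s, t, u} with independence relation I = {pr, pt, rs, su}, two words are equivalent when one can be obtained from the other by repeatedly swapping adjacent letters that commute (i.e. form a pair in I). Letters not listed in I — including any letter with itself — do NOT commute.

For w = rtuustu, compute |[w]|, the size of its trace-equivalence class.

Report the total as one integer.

3

drop 0:r onto floor
drop 1:t onto {0:r}
drop 2:u onto {1:t}
drop 3:u onto {2:u}
drop 4:s onto {1:t}
drop 5:t onto {3:u, 4:s}
drop 6:u onto {5:t}
ground layer = {0:r}
drop-orders for the pieces not yet dropped (sum over which currently-grounded one goes next):
  1 to go: {6} 1
  2 to go: {5,6} 1
  3 to go: {3,5,6} 1  {4,5,6} 1
  4 to go: {2,3,5,6} 1  {3,4,5,6} 2
  5 to go: {2,3,4,5,6} 3
  if 0:r drops first: 3 orders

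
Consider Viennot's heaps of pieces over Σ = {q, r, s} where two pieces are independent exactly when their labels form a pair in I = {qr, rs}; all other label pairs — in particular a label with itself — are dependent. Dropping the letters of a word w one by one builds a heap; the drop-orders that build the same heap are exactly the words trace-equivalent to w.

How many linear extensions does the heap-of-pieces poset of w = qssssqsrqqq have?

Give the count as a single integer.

11

drop 0:q onto floor
drop 1:s onto {0:q}
drop 2:s onto {1:s}
drop 3:s onto {2:s}
drop 4:s onto {3:s}
drop 5:q onto {4:s}
drop 6:s onto {5:q}
drop 7:r onto floor
drop 8:q onto {6:s}
drop 9:q onto {8:q}
drop 10:q onto {9:q}
ground layer = {0:q, 7:r}
drop-orders for the pieces not yet dropped (sum over which currently-grounded one goes next):
  1 to go: {7} 1  {10} 1
  2 to go: {7,10} 2  {9,10} 1
  3 to go: {7,9,10} 3  {8,9,10} 1
  4 to go: {6,8,9,10} 1  {7,8,9,10} 4
  5 to go: {5,6,8,9,10} 1  {6,7,8,9,10} 5
  6 to go: {4,5,6,8,9,10} 1  {5,6,7,8,9,10} 6
  7 to go: {3,4,5,6,8,9,10} 1  {4,5,6,7,8,9,10} 7
  8 to go: {2,3,4,5,6,8,9,10} 1  {3,4,5,6,7,8,9,10} 8
  9 to go: {1,2,3,4,5,6,8,9,10} 1  {2,3,4,5,6,7,8,9,10} 9
  if 0:q drops first: 10 orders
  if 7:r drops first: 1 orders
heap linearizations: 11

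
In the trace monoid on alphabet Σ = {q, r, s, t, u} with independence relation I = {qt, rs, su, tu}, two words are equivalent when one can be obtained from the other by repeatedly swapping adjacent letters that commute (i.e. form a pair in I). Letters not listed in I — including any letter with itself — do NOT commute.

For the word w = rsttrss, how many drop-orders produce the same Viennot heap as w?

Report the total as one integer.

6

0(r) covers ∅
1(s) covers ∅
2(t) covers 0:r, 1:s
3(t) covers 2:t
4(r) covers 3:t
5(s) covers 3:t
6(s) covers 5:s
floor of heap: 0:r, 1:s
completions by unplaced set U, small U first (add the entries for U minus each lowest piece of U):
  |U|=1: {4}:1  {6}:1
  |U|=2: {4,6}:2  {5,6}:1
  |U|=3: {4,5,6}:3
  |U|=4: {3,4,5,6}:3
  |U|=5: {2,3,4,5,6}:3
  start at 0(r): 3
  start at 1(s): 3
sum over floor = 6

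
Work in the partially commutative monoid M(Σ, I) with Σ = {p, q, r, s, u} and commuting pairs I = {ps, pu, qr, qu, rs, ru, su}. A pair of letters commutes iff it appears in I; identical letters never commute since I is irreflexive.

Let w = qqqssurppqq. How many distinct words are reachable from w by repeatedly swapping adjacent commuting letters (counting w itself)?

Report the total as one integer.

piece 0:q — minimal
piece 1:q rests on {0:q}
piece 2:q rests on {1:q}
piece 3:s rests on {2:q}
piece 4:s rests on {3:s}
piece 5:u — minimal
piece 6:r — minimal
piece 7:p rests on {2:q, 6:r}
piece 8:p rests on {7:p}
piece 9:q rests on {4:s, 8:p}
piece 10:q rests on {9:q}
minimal pieces: {0:q, 5:u, 6:r}
ways to finish when only these pieces remain (= sum over removing one remaining piece with nothing left below it):
  1 left: {5}→1  {10}→1
  2 left: {5,10}→2  {9,10}→1
  3 left: {4,9,10}→1  {5,9,10}→3  {8,9,10}→1
  4 left: {3,4,9,10}→1  {4,5,9,10}→4  {4,8,9,10}→2  {5,8,9,10}→4  {7,8,9,10}→1
  5 left: {3,4,5,9,10}→5  {3,4,8,9,10}→3  {4,5,8,9,10}→10  {4,7,8,9,10}→3  {5,7,8,9,10}→5  {6,7,8,9,10}→1
  6 left: {3,4,5,8,9,10}→18  {3,4,7,8,9,10}→6  {4,5,7,8,9,10}→18  {4,6,7,8,9,10}→4  {5,6,7,8,9,10}→6
  7 left: {2,3,4,7,8,9,10}→6  {3,4,5,7,8,9,10}→42  {3,4,6,7,8,9,10}→10  {4,5,6,7,8,9,10}→28
  8 left: {1,2,3,4,7,8,9,10}→6  {2,3,4,5,7,8,9,10}→48  {2,3,4,6,7,8,9,10}→16  {3,4,5,6,7,8,9,10}→80
  9 left: {0,1,2,3,4,7,8,9,10}→6  {1,2,3,4,5,7,8,9,10}→54  {1,2,3,4,6,7,8,9,10}→22  {2,3,4,5,6,7,8,9,10}→144
  placing 0:q first → 220 extensions
  placing 5:u first → 28 extensions
  placing 6:r first → 60 extensions
total linear extensions = 308

308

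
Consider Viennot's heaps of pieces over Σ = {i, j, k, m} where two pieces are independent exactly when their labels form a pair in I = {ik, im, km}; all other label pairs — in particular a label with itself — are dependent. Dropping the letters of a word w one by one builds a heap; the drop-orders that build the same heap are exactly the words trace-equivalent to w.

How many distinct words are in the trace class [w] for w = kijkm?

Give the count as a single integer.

piece 0:k — minimal
piece 1:i — minimal
piece 2:j rests on {0:k, 1:i}
piece 3:k rests on {2:j}
piece 4:m rests on {2:j}
minimal pieces: {0:k, 1:i}
ways to finish when only these pieces remain (= sum over removing one remaining piece with nothing left below it):
  1 left: {3}→1  {4}→1
  2 left: {3,4}→2
  3 left: {2,3,4}→2
  placing 0:k first → 2 extensions
  placing 1:i first → 2 extensions
total linear extensions = 4

4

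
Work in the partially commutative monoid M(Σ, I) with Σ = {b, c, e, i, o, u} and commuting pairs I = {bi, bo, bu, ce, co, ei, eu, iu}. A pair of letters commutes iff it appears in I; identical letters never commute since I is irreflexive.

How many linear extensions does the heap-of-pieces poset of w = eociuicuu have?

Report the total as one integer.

drop 0:e onto floor
drop 1:o onto {0:e}
drop 2:c onto floor
drop 3:i onto {1:o, 2:c}
drop 4:u onto {1:o, 2:c}
drop 5:i onto {3:i}
drop 6:c onto {4:u, 5:i}
drop 7:u onto {6:c}
drop 8:u onto {7:u}
ground layer = {0:e, 2:c}
drop-orders for the pieces not yet dropped (sum over which currently-grounded one goes next):
  1 to go: {8} 1
  2 to go: {7,8} 1
  3 to go: {6,7,8} 1
  4 to go: {4,6,7,8} 1  {5,6,7,8} 1
  5 to go: {3,5,6,7,8} 1  {4,5,6,7,8} 2
  6 to go: {3,4,5,6,7,8} 3
  7 to go: {1,3,4,5,6,7,8} 3  {2,3,4,5,6,7,8} 3
  if 0:e drops first: 6 orders
  if 2:c drops first: 3 orders
heap linearizations: 9

9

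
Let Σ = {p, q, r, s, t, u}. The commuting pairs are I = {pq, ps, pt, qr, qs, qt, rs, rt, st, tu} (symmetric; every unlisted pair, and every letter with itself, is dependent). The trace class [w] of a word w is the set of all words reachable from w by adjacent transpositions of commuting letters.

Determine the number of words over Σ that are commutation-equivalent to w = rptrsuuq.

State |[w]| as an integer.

piece 0:r — minimal
piece 1:p rests on {0:r}
piece 2:t — minimal
piece 3:r rests on {1:p}
piece 4:s — minimal
piece 5:u rests on {3:r, 4:s}
piece 6:u rests on {5:u}
piece 7:q rests on {6:u}
minimal pieces: {0:r, 2:t, 4:s}
ways to finish when only these pieces remain (= sum over removing one remaining piece with nothing left below it):
  1 left: {2}→1  {7}→1
  2 left: {2,7}→2  {6,7}→1
  3 left: {2,6,7}→3  {5,6,7}→1
  4 left: {2,5,6,7}→4  {3,5,6,7}→1  {4,5,6,7}→1
  5 left: {1,3,5,6,7}→1  {2,3,5,6,7}→5  {2,4,5,6,7}→5  {3,4,5,6,7}→2
  6 left: {0,1,3,5,6,7}→1  {1,2,3,5,6,7}→6  {1,3,4,5,6,7}→3  {2,3,4,5,6,7}→12
  placing 0:r first → 21 extensions
  placing 2:t first → 4 extensions
  placing 4:s first → 7 extensions
total linear extensions = 32

32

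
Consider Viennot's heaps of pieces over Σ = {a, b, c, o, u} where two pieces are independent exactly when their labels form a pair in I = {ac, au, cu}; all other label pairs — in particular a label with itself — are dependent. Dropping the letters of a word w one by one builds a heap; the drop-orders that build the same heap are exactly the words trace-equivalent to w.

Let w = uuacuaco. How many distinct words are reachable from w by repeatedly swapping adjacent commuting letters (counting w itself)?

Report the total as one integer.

drop 0:u onto floor
drop 1:u onto {0:u}
drop 2:a onto floor
drop 3:c onto floor
drop 4:u onto {1:u}
drop 5:a onto {2:a}
drop 6:c onto {3:c}
drop 7:o onto {4:u, 5:a, 6:c}
ground layer = {0:u, 2:a, 3:c}
drop-orders for the pieces not yet dropped (sum over which currently-grounded one goes next):
  1 to go: {7} 1
  2 to go: {4,7} 1  {5,7} 1  {6,7} 1
  3 to go: {1,4,7} 1  {2,5,7} 1  {3,6,7} 1  {4,5,7} 2  {4,6,7} 2  {5,6,7} 2
  4 to go: {0,1,4,7} 1  {1,4,5,7} 3  {1,4,6,7} 3  {2,4,5,7} 3  {2,5,6,7} 3  {3,4,6,7} 3  {3,5,6,7} 3  {4,5,6,7} 6
  5 to go: {0,1,4,5,7} 4  {0,1,4,6,7} 4  {1,2,4,5,7} 6  {1,3,4,6,7} 6  {1,4,5,6,7} 12  {2,3,5,6,7} 6  {2,4,5,6,7} 12  {3,4,5,6,7} 12
  6 to go: {0,1,2,4,5,7} 10  {0,1,3,4,6,7} 10  {0,1,4,5,6,7} 20  {1,2,4,5,6,7} 30  {1,3,4,5,6,7} 30  {2,3,4,5,6,7} 30
  if 0:u drops first: 90 orders
  if 2:a drops first: 60 orders
  if 3:c drops first: 60 orders
heap linearizations: 210

210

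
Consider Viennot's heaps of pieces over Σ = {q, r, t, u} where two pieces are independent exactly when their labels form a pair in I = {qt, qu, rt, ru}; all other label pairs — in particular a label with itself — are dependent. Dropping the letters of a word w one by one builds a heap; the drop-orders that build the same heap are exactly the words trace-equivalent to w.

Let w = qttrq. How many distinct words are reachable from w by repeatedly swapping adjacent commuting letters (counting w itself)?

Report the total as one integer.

10

piece 0:q — minimal
piece 1:t — minimal
piece 2:t rests on {1:t}
piece 3:r rests on {0:q}
piece 4:q rests on {3:r}
minimal pieces: {0:q, 1:t}
ways to finish when only these pieces remain (= sum over removing one remaining piece with nothing left below it):
  1 left: {2}→1  {4}→1
  2 left: {1,2}→1  {2,4}→2  {3,4}→1
  3 left: {0,3,4}→1  {1,2,4}→3  {2,3,4}→3
  placing 0:q first → 6 extensions
  placing 1:t first → 4 extensions
total linear extensions = 10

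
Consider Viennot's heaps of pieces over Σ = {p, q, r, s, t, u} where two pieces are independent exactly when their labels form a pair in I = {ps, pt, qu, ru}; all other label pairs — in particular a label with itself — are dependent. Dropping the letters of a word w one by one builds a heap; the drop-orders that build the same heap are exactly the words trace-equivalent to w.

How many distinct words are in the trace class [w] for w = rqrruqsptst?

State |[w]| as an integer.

#0=r has no predecessor
#1=q depends on [0:r]
#2=r depends on [1:q]
#3=r depends on [2:r]
#4=u has no predecessor
#5=q depends on [3:r]
#6=s depends on [4:u, 5:q]
#7=p depends on [4:u, 5:q]
#8=t depends on [6:s]
#9=s depends on [8:t]
#10=t depends on [9:s]
sources: [0:r, 4:u]
N(rest) = Σ N(rest − s) over sources s of rest; N(one piece) = 1:
  size 1 → [7]=1  [10]=1
  size 2 → [7,10]=2  [9,10]=1
  size 3 → [7,9,10]=3  [8,9,10]=1
  size 4 → [6,8,9,10]=1  [7,8,9,10]=4
  size 5 → [6,7,8,9,10]=5
  size 6 → [4,6,7,8,9,10]=5  [5,6,7,8,9,10]=5
  size 7 → [3,5,6,7,8,9,10]=5  [4,5,6,7,8,9,10]=10
  size 8 → [2,3,5,6,7,8,9,10]=5  [3,4,5,6,7,8,9,10]=15
  size 9 → [1,2,3,5,6,7,8,9,10]=5  [2,3,4,5,6,7,8,9,10]=20
  first=0(r) contributes 25
  first=4(u) contributes 5
|[w]| = 30

30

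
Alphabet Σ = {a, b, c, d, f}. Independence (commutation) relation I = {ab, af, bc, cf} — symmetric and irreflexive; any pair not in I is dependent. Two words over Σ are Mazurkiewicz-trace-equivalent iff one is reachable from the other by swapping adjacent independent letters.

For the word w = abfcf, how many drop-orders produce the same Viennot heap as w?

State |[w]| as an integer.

drop 0:a onto floor
drop 1:b onto floor
drop 2:f onto {1:b}
drop 3:c onto {0:a}
drop 4:f onto {2:f}
ground layer = {0:a, 1:b}
drop-orders for the pieces not yet dropped (sum over which currently-grounded one goes next):
  1 to go: {3} 1  {4} 1
  2 to go: {0,3} 1  {2,4} 1  {3,4} 2
  3 to go: {0,3,4} 3  {1,2,4} 1  {2,3,4} 3
  if 0:a drops first: 4 orders
  if 1:b drops first: 6 orders
heap linearizations: 10

10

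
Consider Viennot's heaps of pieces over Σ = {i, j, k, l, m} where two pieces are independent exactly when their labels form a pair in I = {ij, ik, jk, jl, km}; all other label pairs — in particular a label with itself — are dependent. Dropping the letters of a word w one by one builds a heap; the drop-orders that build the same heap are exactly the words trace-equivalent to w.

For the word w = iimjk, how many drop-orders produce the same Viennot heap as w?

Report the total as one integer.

5

drop 0:i onto floor
drop 1:i onto {0:i}
drop 2:m onto {1:i}
drop 3:j onto {2:m}
drop 4:k onto floor
ground layer = {0:i, 4:k}
drop-orders for the pieces not yet dropped (sum over which currently-grounded one goes next):
  1 to go: {3} 1  {4} 1
  2 to go: {2,3} 1  {3,4} 2
  3 to go: {1,2,3} 1  {2,3,4} 3
  if 0:i drops first: 4 orders
  if 4:k drops first: 1 orders
heap linearizations: 5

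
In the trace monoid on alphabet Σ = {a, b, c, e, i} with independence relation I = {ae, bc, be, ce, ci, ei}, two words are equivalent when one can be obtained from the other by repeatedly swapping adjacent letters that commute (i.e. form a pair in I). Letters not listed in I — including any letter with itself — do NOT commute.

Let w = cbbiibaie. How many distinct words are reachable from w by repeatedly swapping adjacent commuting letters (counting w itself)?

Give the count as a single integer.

#0=c has no predecessor
#1=b has no predecessor
#2=b depends on [1:b]
#3=i depends on [2:b]
#4=i depends on [3:i]
#5=b depends on [4:i]
#6=a depends on [0:c, 5:b]
#7=i depends on [6:a]
#8=e has no predecessor
sources: [0:c, 1:b, 8:e]
N(rest) = Σ N(rest − s) over sources s of rest; N(one piece) = 1:
  size 1 → [7]=1  [8]=1
  size 2 → [6,7]=1  [7,8]=2
  size 3 → [0,6,7]=1  [5,6,7]=1  [6,7,8]=3
  size 4 → [0,5,6,7]=2  [0,6,7,8]=4  [4,5,6,7]=1  [5,6,7,8]=4
  size 5 → [0,4,5,6,7]=3  [0,5,6,7,8]=10  [3,4,5,6,7]=1  [4,5,6,7,8]=5
  size 6 → [0,3,4,5,6,7]=4  [0,4,5,6,7,8]=18  [2,3,4,5,6,7]=1  [3,4,5,6,7,8]=6
  size 7 → [0,2,3,4,5,6,7]=5  [0,3,4,5,6,7,8]=28  [1,2,3,4,5,6,7]=1  [2,3,4,5,6,7,8]=7
  first=0(c) contributes 8
  first=1(b) contributes 40
  first=8(e) contributes 6
|[w]| = 54

54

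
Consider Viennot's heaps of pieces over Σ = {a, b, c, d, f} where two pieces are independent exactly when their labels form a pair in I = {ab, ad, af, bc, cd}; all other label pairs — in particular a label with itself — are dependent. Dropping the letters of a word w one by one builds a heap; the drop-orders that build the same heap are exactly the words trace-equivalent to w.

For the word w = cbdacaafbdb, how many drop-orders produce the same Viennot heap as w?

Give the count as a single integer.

drop 0:c onto floor
drop 1:b onto floor
drop 2:d onto {1:b}
drop 3:a onto {0:c}
drop 4:c onto {3:a}
drop 5:a onto {4:c}
drop 6:a onto {5:a}
drop 7:f onto {2:d, 4:c}
drop 8:b onto {7:f}
drop 9:d onto {8:b}
drop 10:b onto {9:d}
ground layer = {0:c, 1:b}
drop-orders for the pieces not yet dropped (sum over which currently-grounded one goes next):
  1 to go: {6} 1  {10} 1
  2 to go: {5,6} 1  {6,10} 2  {9,10} 1
  3 to go: {5,6,10} 3  {6,9,10} 3  {8,9,10} 1
  4 to go: {5,6,9,10} 6  {6,8,9,10} 4  {7,8,9,10} 1
  5 to go: {2,7,8,9,10} 1  {5,6,8,9,10} 10  {6,7,8,9,10} 5
  6 to go: {1,2,7,8,9,10} 1  {2,6,7,8,9,10} 6  {5,6,7,8,9,10} 15
  7 to go: {1,2,6,7,8,9,10} 7  {2,5,6,7,8,9,10} 21  {4,5,6,7,8,9,10} 15
  8 to go: {1,2,5,6,7,8,9,10} 28  {2,4,5,6,7,8,9,10} 36  {3,4,5,6,7,8,9,10} 15
  9 to go: {0,3,4,5,6,7,8,9,10} 15  {1,2,4,5,6,7,8,9,10} 64  {2,3,4,5,6,7,8,9,10} 51
  if 0:c drops first: 115 orders
  if 1:b drops first: 66 orders
heap linearizations: 181

181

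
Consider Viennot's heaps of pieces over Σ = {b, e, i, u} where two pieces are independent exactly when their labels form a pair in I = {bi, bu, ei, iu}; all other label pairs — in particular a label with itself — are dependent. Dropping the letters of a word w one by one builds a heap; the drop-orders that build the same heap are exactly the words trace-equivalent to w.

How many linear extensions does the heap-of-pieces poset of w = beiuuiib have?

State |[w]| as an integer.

168

0(b) covers ∅
1(e) covers 0:b
2(i) covers ∅
3(u) covers 1:e
4(u) covers 3:u
5(i) covers 2:i
6(i) covers 5:i
7(b) covers 1:e
floor of heap: 0:b, 2:i
completions by unplaced set U, small U first (add the entries for U minus each lowest piece of U):
  |U|=1: {4}:1  {6}:1  {7}:1
  |U|=2: {3,4}:1  {4,6}:2  {4,7}:2  {5,6}:1  {6,7}:2
  |U|=3: {2,5,6}:1  {3,4,6}:3  {3,4,7}:3  {4,5,6}:3  {4,6,7}:6  {5,6,7}:3
  |U|=4: {1,3,4,7}:3  {2,4,5,6}:4  {2,5,6,7}:4  {3,4,5,6}:6  {3,4,6,7}:12  {4,5,6,7}:12
  |U|=5: {0,1,3,4,7}:3  {1,3,4,6,7}:15  {2,3,4,5,6}:10  {2,4,5,6,7}:20  {3,4,5,6,7}:30
  |U|=6: {0,1,3,4,6,7}:18  {1,3,4,5,6,7}:45  {2,3,4,5,6,7}:60
  start at 0(b): 105
  start at 2(i): 63
sum over floor = 168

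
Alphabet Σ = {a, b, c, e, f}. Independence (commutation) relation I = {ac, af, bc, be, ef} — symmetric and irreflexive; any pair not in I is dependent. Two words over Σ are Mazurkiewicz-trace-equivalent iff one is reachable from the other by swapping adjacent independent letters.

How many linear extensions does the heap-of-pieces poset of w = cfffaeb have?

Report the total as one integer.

drop 0:c onto floor
drop 1:f onto {0:c}
drop 2:f onto {1:f}
drop 3:f onto {2:f}
drop 4:a onto floor
drop 5:e onto {0:c, 4:a}
drop 6:b onto {3:f, 4:a}
ground layer = {0:c, 4:a}
drop-orders for the pieces not yet dropped (sum over which currently-grounded one goes next):
  1 to go: {5} 1  {6} 1
  2 to go: {3,6} 1  {5,6} 2
  3 to go: {2,3,6} 1  {3,5,6} 3  {4,5,6} 2
  4 to go: {1,2,3,6} 1  {2,3,5,6} 4  {3,4,5,6} 5
  5 to go: {1,2,3,5,6} 5  {2,3,4,5,6} 9
  if 0:c drops first: 14 orders
  if 4:a drops first: 5 orders
heap linearizations: 19

19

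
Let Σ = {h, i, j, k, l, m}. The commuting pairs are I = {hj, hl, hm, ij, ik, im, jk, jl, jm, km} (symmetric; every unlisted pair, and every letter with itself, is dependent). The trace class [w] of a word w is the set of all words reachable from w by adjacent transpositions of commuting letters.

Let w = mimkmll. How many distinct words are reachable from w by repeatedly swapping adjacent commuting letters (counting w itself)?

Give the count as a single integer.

#0=m has no predecessor
#1=i has no predecessor
#2=m depends on [0:m]
#3=k has no predecessor
#4=m depends on [2:m]
#5=l depends on [1:i, 3:k, 4:m]
#6=l depends on [5:l]
sources: [0:m, 1:i, 3:k]
N(rest) = Σ N(rest − s) over sources s of rest; N(one piece) = 1:
  size 1 → [6]=1
  size 2 → [5,6]=1
  size 3 → [1,5,6]=1  [3,5,6]=1  [4,5,6]=1
  size 4 → [1,3,5,6]=2  [1,4,5,6]=2  [2,4,5,6]=1  [3,4,5,6]=2
  size 5 → [0,2,4,5,6]=1  [1,2,4,5,6]=3  [1,3,4,5,6]=6  [2,3,4,5,6]=3
  first=0(m) contributes 12
  first=1(i) contributes 4
  first=3(k) contributes 4
|[w]| = 20

20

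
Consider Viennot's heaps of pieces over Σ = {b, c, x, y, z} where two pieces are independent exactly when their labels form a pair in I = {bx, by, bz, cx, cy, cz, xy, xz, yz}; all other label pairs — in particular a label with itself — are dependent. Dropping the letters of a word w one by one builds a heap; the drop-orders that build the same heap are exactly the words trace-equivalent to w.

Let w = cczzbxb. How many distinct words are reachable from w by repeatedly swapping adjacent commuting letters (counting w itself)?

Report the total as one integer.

#0=c has no predecessor
#1=c depends on [0:c]
#2=z has no predecessor
#3=z depends on [2:z]
#4=b depends on [1:c]
#5=x has no predecessor
#6=b depends on [4:b]
sources: [0:c, 2:z, 5:x]
N(rest) = Σ N(rest − s) over sources s of rest; N(one piece) = 1:
  size 1 → [3]=1  [5]=1  [6]=1
  size 2 → [2,3]=1  [3,5]=2  [3,6]=2  [4,6]=1  [5,6]=2
  size 3 → [1,4,6]=1  [2,3,5]=3  [2,3,6]=3  [3,4,6]=3  [3,5,6]=6  [4,5,6]=3
  size 4 → [0,1,4,6]=1  [1,3,4,6]=4  [1,4,5,6]=4  [2,3,4,6]=6  [2,3,5,6]=12  [3,4,5,6]=12
  size 5 → [0,1,3,4,6]=5  [0,1,4,5,6]=5  [1,2,3,4,6]=10  [1,3,4,5,6]=20  [2,3,4,5,6]=30
  first=0(c) contributes 60
  first=2(z) contributes 30
  first=5(x) contributes 15
|[w]| = 105

105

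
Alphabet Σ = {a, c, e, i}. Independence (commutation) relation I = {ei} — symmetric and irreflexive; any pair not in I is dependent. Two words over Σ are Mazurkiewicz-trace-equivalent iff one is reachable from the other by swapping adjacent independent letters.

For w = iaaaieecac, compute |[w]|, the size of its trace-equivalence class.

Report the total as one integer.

3

piece 0:i — minimal
piece 1:a rests on {0:i}
piece 2:a rests on {1:a}
piece 3:a rests on {2:a}
piece 4:i rests on {3:a}
piece 5:e rests on {3:a}
piece 6:e rests on {5:e}
piece 7:c rests on {4:i, 6:e}
piece 8:a rests on {7:c}
piece 9:c rests on {8:a}
minimal pieces: {0:i}
ways to finish when only these pieces remain (= sum over removing one remaining piece with nothing left below it):
  1 left: {9}→1
  2 left: {8,9}→1
  3 left: {7,8,9}→1
  4 left: {4,7,8,9}→1  {6,7,8,9}→1
  5 left: {4,6,7,8,9}→2  {5,6,7,8,9}→1
  6 left: {4,5,6,7,8,9}→3
  7 left: {3,4,5,6,7,8,9}→3
  8 left: {2,3,4,5,6,7,8,9}→3
  placing 0:i first → 3 extensions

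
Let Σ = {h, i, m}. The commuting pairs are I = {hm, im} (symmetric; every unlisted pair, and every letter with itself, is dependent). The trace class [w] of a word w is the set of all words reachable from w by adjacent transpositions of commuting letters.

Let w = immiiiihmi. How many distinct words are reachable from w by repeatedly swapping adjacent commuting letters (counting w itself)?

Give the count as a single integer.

drop 0:i onto floor
drop 1:m onto floor
drop 2:m onto {1:m}
drop 3:i onto {0:i}
drop 4:i onto {3:i}
drop 5:i onto {4:i}
drop 6:i onto {5:i}
drop 7:h onto {6:i}
drop 8:m onto {2:m}
drop 9:i onto {7:h}
ground layer = {0:i, 1:m}
drop-orders for the pieces not yet dropped (sum over which currently-grounded one goes next):
  1 to go: {8} 1  {9} 1
  2 to go: {2,8} 1  {7,9} 1  {8,9} 2
  3 to go: {1,2,8} 1  {2,8,9} 3  {6,7,9} 1  {7,8,9} 3
  4 to go: {1,2,8,9} 4  {2,7,8,9} 6  {5,6,7,9} 1  {6,7,8,9} 4
  5 to go: {1,2,7,8,9} 10  {2,6,7,8,9} 10  {4,5,6,7,9} 1  {5,6,7,8,9} 5
  6 to go: {1,2,6,7,8,9} 20  {2,5,6,7,8,9} 15  {3,4,5,6,7,9} 1  {4,5,6,7,8,9} 6
  7 to go: {0,3,4,5,6,7,9} 1  {1,2,5,6,7,8,9} 35  {2,4,5,6,7,8,9} 21  {3,4,5,6,7,8,9} 7
  8 to go: {0,3,4,5,6,7,8,9} 8  {1,2,4,5,6,7,8,9} 56  {2,3,4,5,6,7,8,9} 28
  if 0:i drops first: 84 orders
  if 1:m drops first: 36 orders
heap linearizations: 120

120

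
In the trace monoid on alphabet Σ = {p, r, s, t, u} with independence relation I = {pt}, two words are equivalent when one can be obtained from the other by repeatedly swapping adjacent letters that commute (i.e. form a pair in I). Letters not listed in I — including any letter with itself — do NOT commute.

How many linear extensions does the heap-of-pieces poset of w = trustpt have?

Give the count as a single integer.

#0=t has no predecessor
#1=r depends on [0:t]
#2=u depends on [1:r]
#3=s depends on [2:u]
#4=t depends on [3:s]
#5=p depends on [3:s]
#6=t depends on [4:t]
sources: [0:t]
N(rest) = Σ N(rest − s) over sources s of rest; N(one piece) = 1:
  size 1 → [5]=1  [6]=1
  size 2 → [4,6]=1  [5,6]=2
  size 3 → [4,5,6]=3
  size 4 → [3,4,5,6]=3
  size 5 → [2,3,4,5,6]=3
  first=0(t) contributes 3

3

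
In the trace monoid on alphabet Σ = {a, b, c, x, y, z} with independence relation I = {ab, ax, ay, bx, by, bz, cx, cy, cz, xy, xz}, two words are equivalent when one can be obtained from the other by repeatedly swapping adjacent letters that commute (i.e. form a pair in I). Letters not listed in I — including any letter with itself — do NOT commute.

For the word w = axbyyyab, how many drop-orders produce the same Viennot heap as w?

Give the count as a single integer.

1680

piece 0:a — minimal
piece 1:x — minimal
piece 2:b — minimal
piece 3:y — minimal
piece 4:y rests on {3:y}
piece 5:y rests on {4:y}
piece 6:a rests on {0:a}
piece 7:b rests on {2:b}
minimal pieces: {0:a, 1:x, 2:b, 3:y}
ways to finish when only these pieces remain (= sum over removing one remaining piece with nothing left below it):
  1 left: {1}→1  {5}→1  {6}→1  {7}→1
  2 left: {0,6}→1  {1,5}→2  {1,6}→2  {1,7}→2  {2,7}→1  {4,5}→1  {5,6}→2  {5,7}→2  {6,7}→2
  3 left: {0,1,6}→3  {0,5,6}→3  {0,6,7}→3  {1,2,7}→3  {1,4,5}→3  {1,5,6}→6  {1,5,7}→6  {1,6,7}→6  {2,5,7}→3  {2,6,7}→3  {3,4,5}→1  {4,5,6}→3  {4,5,7}→3  {5,6,7}→6
  4 left: {0,1,5,6}→12  {0,1,6,7}→12  {0,2,6,7}→6  {0,4,5,6}→6  {0,5,6,7}→12  {1,2,5,7}→12  {1,2,6,7}→12  {1,3,4,5}→4  {1,4,5,6}→12  {1,4,5,7}→12  {1,5,6,7}→24  {2,4,5,7}→6  {2,5,6,7}→12  {3,4,5,6}→4  {3,4,5,7}→4  {4,5,6,7}→12
  5 left: {0,1,2,6,7}→30  {0,1,4,5,6}→30  {0,1,5,6,7}→60  {0,2,5,6,7}→30  {0,3,4,5,6}→10  {0,4,5,6,7}→30  {1,2,4,5,7}→30  {1,2,5,6,7}→60  {1,3,4,5,6}→20  {1,3,4,5,7}→20  {1,4,5,6,7}→60  {2,3,4,5,7}→10  {2,4,5,6,7}→30  {3,4,5,6,7}→20
  6 left: {0,1,2,5,6,7}→180  {0,1,3,4,5,6}→60  {0,1,4,5,6,7}→180  {0,2,4,5,6,7}→90  {0,3,4,5,6,7}→60  {1,2,3,4,5,7}→60  {1,2,4,5,6,7}→180  {1,3,4,5,6,7}→120  {2,3,4,5,6,7}→60
  placing 0:a first → 420 extensions
  placing 1:x first → 210 extensions
  placing 2:b first → 420 extensions
  placing 3:y first → 630 extensions
total linear extensions = 1680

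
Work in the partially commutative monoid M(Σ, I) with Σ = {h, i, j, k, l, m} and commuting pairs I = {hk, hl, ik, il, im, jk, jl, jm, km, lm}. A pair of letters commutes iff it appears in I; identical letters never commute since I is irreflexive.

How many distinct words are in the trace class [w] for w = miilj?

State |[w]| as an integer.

20

0(m) covers ∅
1(i) covers ∅
2(i) covers 1:i
3(l) covers ∅
4(j) covers 2:i
floor of heap: 0:m, 1:i, 3:l
completions by unplaced set U, small U first (add the entries for U minus each lowest piece of U):
  |U|=1: {0}:1  {3}:1  {4}:1
  |U|=2: {0,3}:2  {0,4}:2  {2,4}:1  {3,4}:2
  |U|=3: {0,2,4}:3  {0,3,4}:6  {1,2,4}:1  {2,3,4}:3
  start at 0(m): 4
  start at 1(i): 12
  start at 3(l): 4
sum over floor = 20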